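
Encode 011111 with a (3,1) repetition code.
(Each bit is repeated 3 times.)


Each bit -> 3 copies

000111111111111111


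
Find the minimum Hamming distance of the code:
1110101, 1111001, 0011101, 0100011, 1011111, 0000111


Comparing all pairs, minimum distance: 2
Can detect 1 errors, correct 0 errors

2


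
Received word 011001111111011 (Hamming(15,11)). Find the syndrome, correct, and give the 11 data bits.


Syndrome = 13: error at position 13

Data: 10111111111 (corrected bit 13)


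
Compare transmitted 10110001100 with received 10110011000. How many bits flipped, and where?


XOR: 00000010100

2 error(s) at position(s): 6, 8


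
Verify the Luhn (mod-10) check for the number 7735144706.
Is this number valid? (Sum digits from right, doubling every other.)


Luhn sum = 50
50 mod 10 = 0

Valid (Luhn sum mod 10 = 0)


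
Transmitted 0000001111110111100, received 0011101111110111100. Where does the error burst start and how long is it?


XOR: 0011100000000000000

Burst at position 2, length 3


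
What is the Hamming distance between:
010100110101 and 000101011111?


XOR: 010001101010
Count of 1s: 5

5


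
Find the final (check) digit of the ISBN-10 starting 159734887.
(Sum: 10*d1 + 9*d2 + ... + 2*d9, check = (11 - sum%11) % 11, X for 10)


Weighted sum: 284
284 mod 11 = 9

Check digit: 2


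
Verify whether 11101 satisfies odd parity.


Number of 1s: 4

No, parity error (4 ones)


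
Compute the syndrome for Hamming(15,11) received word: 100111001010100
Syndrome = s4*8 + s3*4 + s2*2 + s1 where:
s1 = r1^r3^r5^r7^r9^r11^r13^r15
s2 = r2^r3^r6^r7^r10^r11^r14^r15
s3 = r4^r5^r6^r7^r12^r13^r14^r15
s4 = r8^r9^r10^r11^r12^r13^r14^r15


s1=1, s2=0, s3=0, s4=1

Syndrome = 9 (error at position 9)


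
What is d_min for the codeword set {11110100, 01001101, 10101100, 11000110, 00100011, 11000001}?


Comparing all pairs, minimum distance: 3
Can detect 2 errors, correct 1 errors

3


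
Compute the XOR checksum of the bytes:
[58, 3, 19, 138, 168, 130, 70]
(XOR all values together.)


XOR chain: 58 ^ 3 ^ 19 ^ 138 ^ 168 ^ 130 ^ 70 = 204

204


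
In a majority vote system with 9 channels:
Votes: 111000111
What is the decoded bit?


Ones: 6 out of 9
Threshold: 5

1 (6/9 voted 1)


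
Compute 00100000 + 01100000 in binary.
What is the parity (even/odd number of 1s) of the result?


00100000 = 32
01100000 = 96
Sum = 128 = 10000000
1s count = 1

odd parity (1 ones in 10000000)


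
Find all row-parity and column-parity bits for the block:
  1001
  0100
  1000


Row parities: 011
Column parities: 0101

Row P: 011, Col P: 0101, Corner: 0


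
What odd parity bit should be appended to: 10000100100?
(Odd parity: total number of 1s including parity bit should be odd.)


Number of 1s in data: 3
Parity bit: 0

0


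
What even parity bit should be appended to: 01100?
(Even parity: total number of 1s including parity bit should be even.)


Number of 1s in data: 2
Parity bit: 0

0


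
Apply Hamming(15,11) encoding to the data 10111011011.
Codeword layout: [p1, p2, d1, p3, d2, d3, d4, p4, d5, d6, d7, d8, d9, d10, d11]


Parity bits: p1=1, p2=0, p3=1, p4=1

101101111011011


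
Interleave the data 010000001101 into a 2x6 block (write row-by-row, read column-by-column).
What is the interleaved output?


Matrix:
  010000
  001101
Read columns: 001001010001

001001010001


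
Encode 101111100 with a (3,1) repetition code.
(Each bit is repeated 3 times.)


Each bit -> 3 copies

111000111111111111111000000


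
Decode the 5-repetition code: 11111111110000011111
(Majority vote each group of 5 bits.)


Groups: 11111, 11111, 00000, 11111
Majority votes: 1101

1101


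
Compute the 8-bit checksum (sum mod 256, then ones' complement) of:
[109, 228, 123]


Sum = 460 mod 256 = 204
Complement = 51

51


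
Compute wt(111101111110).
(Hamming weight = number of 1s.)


Counting 1s in 111101111110

10


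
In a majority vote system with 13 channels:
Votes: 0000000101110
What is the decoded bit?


Ones: 4 out of 13
Threshold: 7

0 (4/13 voted 1)


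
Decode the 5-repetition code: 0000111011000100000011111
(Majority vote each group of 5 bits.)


Groups: 00001, 11011, 00010, 00000, 11111
Majority votes: 01001

01001


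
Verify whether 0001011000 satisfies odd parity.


Number of 1s: 3

Yes, parity is correct (3 ones)


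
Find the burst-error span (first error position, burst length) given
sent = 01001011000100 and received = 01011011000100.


XOR: 00010000000000

Burst at position 3, length 1


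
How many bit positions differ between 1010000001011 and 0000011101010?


XOR: 1010011100001
Count of 1s: 6

6


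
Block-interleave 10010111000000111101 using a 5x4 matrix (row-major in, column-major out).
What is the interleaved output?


Matrix:
  1001
  0111
  0000
  0011
  1101
Read columns: 10001010010101011011

10001010010101011011


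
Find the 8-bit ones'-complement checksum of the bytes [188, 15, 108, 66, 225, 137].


Sum = 739 mod 256 = 227
Complement = 28

28


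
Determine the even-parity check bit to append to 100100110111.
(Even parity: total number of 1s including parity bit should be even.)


Number of 1s in data: 7
Parity bit: 1

1


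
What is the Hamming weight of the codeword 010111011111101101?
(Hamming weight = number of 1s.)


Counting 1s in 010111011111101101

13


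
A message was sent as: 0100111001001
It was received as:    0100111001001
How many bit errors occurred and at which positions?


XOR: 0000000000000

0 errors (received matches sent)


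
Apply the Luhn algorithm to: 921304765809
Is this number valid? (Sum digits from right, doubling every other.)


Luhn sum = 49
49 mod 10 = 9

Invalid (Luhn sum mod 10 = 9)


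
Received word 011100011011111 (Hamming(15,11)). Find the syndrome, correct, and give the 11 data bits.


Syndrome = 15: error at position 15

Data: 10001011110 (corrected bit 15)


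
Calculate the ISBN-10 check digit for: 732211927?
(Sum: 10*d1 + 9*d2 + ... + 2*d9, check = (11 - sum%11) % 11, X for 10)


Weighted sum: 194
194 mod 11 = 7

Check digit: 4


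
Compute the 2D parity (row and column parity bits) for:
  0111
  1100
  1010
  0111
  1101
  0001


Row parities: 100111
Column parities: 1010

Row P: 100111, Col P: 1010, Corner: 0


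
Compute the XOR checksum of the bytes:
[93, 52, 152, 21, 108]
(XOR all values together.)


XOR chain: 93 ^ 52 ^ 152 ^ 21 ^ 108 = 136

136


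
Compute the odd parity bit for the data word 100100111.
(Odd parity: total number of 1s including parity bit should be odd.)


Number of 1s in data: 5
Parity bit: 0

0


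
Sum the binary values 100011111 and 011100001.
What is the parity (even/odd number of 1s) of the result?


100011111 = 287
011100001 = 225
Sum = 512 = 1000000000
1s count = 1

odd parity (1 ones in 1000000000)


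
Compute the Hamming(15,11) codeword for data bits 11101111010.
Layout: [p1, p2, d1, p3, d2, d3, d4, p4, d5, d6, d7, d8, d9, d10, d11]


Parity bits: p1=0, p2=1, p3=0, p4=1

011011011111010


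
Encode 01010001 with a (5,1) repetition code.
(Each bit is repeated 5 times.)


Each bit -> 5 copies

0000011111000001111100000000000000011111


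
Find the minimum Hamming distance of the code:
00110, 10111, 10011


Comparing all pairs, minimum distance: 1
Can detect 0 errors, correct 0 errors

1


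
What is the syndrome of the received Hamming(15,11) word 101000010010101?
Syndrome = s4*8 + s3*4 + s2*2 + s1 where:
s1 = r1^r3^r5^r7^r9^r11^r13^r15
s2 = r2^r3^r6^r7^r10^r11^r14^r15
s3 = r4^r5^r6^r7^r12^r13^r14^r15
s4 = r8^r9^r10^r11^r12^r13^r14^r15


s1=1, s2=1, s3=0, s4=0

Syndrome = 3 (error at position 3)


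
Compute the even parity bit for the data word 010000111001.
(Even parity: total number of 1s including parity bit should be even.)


Number of 1s in data: 5
Parity bit: 1

1


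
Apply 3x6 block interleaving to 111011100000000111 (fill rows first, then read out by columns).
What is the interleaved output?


Matrix:
  111011
  100000
  000111
Read columns: 110100100001101101

110100100001101101


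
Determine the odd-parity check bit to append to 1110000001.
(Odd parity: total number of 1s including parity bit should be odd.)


Number of 1s in data: 4
Parity bit: 1

1


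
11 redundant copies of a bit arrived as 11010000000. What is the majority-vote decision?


Ones: 3 out of 11
Threshold: 6

0 (3/11 voted 1)


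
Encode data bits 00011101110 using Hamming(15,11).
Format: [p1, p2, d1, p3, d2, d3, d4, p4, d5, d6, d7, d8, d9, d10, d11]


Parity bits: p1=1, p2=1, p3=0, p4=1

110000111101110


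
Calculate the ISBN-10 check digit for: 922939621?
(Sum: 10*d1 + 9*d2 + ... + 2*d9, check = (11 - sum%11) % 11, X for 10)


Weighted sum: 282
282 mod 11 = 7

Check digit: 4


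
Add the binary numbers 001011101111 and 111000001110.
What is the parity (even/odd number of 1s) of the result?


001011101111 = 751
111000001110 = 3598
Sum = 4349 = 1000011111101
1s count = 8

even parity (8 ones in 1000011111101)


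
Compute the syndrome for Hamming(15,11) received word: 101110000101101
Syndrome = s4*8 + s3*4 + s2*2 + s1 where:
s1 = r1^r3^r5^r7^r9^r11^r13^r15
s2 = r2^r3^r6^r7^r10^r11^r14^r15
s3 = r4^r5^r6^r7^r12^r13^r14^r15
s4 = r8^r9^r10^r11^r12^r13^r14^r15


s1=1, s2=1, s3=1, s4=0

Syndrome = 7 (error at position 7)


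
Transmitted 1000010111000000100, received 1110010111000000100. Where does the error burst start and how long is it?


XOR: 0110000000000000000

Burst at position 1, length 2


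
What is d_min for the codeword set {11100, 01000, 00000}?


Comparing all pairs, minimum distance: 1
Can detect 0 errors, correct 0 errors

1


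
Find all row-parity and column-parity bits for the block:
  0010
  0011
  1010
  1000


Row parities: 1001
Column parities: 0011

Row P: 1001, Col P: 0011, Corner: 0


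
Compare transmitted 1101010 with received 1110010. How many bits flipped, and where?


XOR: 0011000

2 error(s) at position(s): 2, 3


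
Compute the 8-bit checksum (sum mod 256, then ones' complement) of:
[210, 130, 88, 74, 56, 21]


Sum = 579 mod 256 = 67
Complement = 188

188


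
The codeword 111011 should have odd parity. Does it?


Number of 1s: 5

Yes, parity is correct (5 ones)


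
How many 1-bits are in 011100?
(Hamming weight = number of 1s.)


Counting 1s in 011100

3


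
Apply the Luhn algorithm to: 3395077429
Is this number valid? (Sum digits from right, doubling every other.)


Luhn sum = 52
52 mod 10 = 2

Invalid (Luhn sum mod 10 = 2)


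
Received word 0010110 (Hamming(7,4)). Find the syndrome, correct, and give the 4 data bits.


Syndrome = 0: no error detected

Data: 1110 (no errors)


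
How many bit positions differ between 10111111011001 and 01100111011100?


XOR: 11011000000101
Count of 1s: 6

6


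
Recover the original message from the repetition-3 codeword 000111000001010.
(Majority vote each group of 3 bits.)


Groups: 000, 111, 000, 001, 010
Majority votes: 01000

01000


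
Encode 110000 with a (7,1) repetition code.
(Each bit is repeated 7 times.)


Each bit -> 7 copies

111111111111110000000000000000000000000000


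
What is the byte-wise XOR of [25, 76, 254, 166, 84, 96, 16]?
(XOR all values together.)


XOR chain: 25 ^ 76 ^ 254 ^ 166 ^ 84 ^ 96 ^ 16 = 41

41


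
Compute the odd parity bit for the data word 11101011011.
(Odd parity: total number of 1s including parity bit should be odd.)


Number of 1s in data: 8
Parity bit: 1

1


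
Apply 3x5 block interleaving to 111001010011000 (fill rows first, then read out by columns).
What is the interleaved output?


Matrix:
  11100
  10100
  11000
Read columns: 111101110000000

111101110000000


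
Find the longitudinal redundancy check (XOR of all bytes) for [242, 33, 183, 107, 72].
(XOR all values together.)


XOR chain: 242 ^ 33 ^ 183 ^ 107 ^ 72 = 71

71


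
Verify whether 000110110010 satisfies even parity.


Number of 1s: 5

No, parity error (5 ones)


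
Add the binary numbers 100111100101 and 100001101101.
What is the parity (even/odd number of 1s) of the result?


100111100101 = 2533
100001101101 = 2157
Sum = 4690 = 1001001010010
1s count = 5

odd parity (5 ones in 1001001010010)


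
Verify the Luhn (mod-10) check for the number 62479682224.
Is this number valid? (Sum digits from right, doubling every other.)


Luhn sum = 53
53 mod 10 = 3

Invalid (Luhn sum mod 10 = 3)


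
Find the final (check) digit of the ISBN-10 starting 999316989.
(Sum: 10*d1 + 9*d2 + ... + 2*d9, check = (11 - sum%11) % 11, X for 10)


Weighted sum: 378
378 mod 11 = 4

Check digit: 7


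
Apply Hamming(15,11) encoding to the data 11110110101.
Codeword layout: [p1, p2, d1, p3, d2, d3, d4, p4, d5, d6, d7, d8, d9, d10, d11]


Parity bits: p1=0, p2=0, p3=1, p4=0

001111100110101


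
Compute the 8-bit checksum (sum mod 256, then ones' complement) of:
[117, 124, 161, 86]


Sum = 488 mod 256 = 232
Complement = 23

23


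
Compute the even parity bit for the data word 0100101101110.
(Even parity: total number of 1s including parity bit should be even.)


Number of 1s in data: 7
Parity bit: 1

1


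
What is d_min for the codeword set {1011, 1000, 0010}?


Comparing all pairs, minimum distance: 2
Can detect 1 errors, correct 0 errors

2


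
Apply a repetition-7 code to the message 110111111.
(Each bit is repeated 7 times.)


Each bit -> 7 copies

111111111111110000000111111111111111111111111111111111111111111


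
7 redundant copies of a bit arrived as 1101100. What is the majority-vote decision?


Ones: 4 out of 7
Threshold: 4

1 (4/7 voted 1)


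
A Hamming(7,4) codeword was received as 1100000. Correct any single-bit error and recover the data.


Syndrome = 3: error at position 3

Data: 1000 (corrected bit 3)


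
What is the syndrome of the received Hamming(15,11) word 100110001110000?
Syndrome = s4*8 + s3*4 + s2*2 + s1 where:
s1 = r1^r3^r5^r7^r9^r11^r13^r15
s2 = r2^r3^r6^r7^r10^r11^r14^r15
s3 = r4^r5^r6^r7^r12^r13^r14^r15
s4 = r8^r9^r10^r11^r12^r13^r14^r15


s1=0, s2=0, s3=0, s4=1

Syndrome = 8 (error at position 8)


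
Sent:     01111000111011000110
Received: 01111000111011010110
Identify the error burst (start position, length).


XOR: 00000000000000010000

Burst at position 15, length 1


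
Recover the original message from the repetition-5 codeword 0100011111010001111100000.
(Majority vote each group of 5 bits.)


Groups: 01000, 11111, 01000, 11111, 00000
Majority votes: 01010

01010


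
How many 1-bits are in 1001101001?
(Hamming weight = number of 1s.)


Counting 1s in 1001101001

5


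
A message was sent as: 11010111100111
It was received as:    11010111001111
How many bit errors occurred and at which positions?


XOR: 00000000101000

2 error(s) at position(s): 8, 10


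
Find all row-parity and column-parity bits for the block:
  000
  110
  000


Row parities: 000
Column parities: 110

Row P: 000, Col P: 110, Corner: 0


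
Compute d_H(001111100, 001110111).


XOR: 000001011
Count of 1s: 3

3


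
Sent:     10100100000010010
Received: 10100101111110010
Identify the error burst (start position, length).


XOR: 00000001111100000

Burst at position 7, length 5


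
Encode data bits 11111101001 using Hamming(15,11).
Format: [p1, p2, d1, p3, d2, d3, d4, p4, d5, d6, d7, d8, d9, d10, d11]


Parity bits: p1=1, p2=1, p3=1, p4=0

111111101101001


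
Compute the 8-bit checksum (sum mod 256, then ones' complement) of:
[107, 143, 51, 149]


Sum = 450 mod 256 = 194
Complement = 61

61


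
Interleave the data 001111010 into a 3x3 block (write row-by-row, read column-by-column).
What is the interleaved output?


Matrix:
  001
  111
  010
Read columns: 010011110

010011110


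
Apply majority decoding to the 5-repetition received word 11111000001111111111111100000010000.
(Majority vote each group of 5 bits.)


Groups: 11111, 00000, 11111, 11111, 11110, 00000, 10000
Majority votes: 1011100

1011100


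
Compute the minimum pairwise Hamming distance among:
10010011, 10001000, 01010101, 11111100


Comparing all pairs, minimum distance: 4
Can detect 3 errors, correct 1 errors

4


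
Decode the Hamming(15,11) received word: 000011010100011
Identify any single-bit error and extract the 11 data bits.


Syndrome = 0: no error detected

Data: 01100100011 (no errors)


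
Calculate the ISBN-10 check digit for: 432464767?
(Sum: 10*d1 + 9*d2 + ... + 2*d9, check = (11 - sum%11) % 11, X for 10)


Weighted sum: 227
227 mod 11 = 7

Check digit: 4


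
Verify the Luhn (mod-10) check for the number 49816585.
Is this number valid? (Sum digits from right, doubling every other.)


Luhn sum = 45
45 mod 10 = 5

Invalid (Luhn sum mod 10 = 5)


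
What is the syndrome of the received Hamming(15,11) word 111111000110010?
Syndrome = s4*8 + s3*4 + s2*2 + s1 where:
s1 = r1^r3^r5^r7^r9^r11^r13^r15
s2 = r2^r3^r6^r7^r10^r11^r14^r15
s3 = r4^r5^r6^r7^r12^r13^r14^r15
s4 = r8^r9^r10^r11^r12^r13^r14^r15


s1=0, s2=0, s3=0, s4=1

Syndrome = 8 (error at position 8)


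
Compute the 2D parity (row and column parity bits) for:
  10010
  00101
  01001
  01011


Row parities: 0001
Column parities: 10101

Row P: 0001, Col P: 10101, Corner: 1


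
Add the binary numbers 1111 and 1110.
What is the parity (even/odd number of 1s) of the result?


1111 = 15
1110 = 14
Sum = 29 = 11101
1s count = 4

even parity (4 ones in 11101)


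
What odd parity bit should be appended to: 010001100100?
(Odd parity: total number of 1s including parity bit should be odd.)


Number of 1s in data: 4
Parity bit: 1

1


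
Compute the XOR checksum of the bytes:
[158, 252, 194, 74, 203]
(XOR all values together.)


XOR chain: 158 ^ 252 ^ 194 ^ 74 ^ 203 = 33

33


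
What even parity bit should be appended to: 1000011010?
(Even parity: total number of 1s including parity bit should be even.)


Number of 1s in data: 4
Parity bit: 0

0


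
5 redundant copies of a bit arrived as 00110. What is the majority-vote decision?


Ones: 2 out of 5
Threshold: 3

0 (2/5 voted 1)


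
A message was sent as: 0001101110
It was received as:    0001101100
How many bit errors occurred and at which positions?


XOR: 0000000010

1 error(s) at position(s): 8


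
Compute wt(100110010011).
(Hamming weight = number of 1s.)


Counting 1s in 100110010011

6


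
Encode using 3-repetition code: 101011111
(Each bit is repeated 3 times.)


Each bit -> 3 copies

111000111000111111111111111


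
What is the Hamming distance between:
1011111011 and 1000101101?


XOR: 0011010110
Count of 1s: 5

5


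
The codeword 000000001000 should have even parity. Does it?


Number of 1s: 1

No, parity error (1 ones)


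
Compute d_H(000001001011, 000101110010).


XOR: 000100111001
Count of 1s: 5

5


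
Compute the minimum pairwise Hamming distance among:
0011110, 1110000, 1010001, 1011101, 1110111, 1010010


Comparing all pairs, minimum distance: 2
Can detect 1 errors, correct 0 errors

2


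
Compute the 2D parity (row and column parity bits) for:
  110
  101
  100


Row parities: 001
Column parities: 111

Row P: 001, Col P: 111, Corner: 1


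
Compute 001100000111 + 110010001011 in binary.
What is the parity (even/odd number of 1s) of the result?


001100000111 = 775
110010001011 = 3211
Sum = 3986 = 111110010010
1s count = 7

odd parity (7 ones in 111110010010)


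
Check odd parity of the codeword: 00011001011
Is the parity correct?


Number of 1s: 5

Yes, parity is correct (5 ones)


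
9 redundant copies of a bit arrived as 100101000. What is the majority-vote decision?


Ones: 3 out of 9
Threshold: 5

0 (3/9 voted 1)


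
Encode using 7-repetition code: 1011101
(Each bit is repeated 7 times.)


Each bit -> 7 copies

1111111000000011111111111111111111100000001111111


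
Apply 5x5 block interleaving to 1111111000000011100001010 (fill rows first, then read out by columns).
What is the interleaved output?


Matrix:
  11111
  11000
  00001
  11000
  01010
Read columns: 1101011011100001000110100

1101011011100001000110100


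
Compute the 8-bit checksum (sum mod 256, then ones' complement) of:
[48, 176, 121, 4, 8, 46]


Sum = 403 mod 256 = 147
Complement = 108

108


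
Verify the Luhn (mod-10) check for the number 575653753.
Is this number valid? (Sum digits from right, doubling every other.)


Luhn sum = 40
40 mod 10 = 0

Valid (Luhn sum mod 10 = 0)


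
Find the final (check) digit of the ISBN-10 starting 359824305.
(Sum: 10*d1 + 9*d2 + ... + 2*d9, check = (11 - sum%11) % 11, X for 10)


Weighted sum: 257
257 mod 11 = 4

Check digit: 7


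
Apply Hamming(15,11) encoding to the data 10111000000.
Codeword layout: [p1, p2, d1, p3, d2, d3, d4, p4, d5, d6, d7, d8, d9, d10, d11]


Parity bits: p1=1, p2=1, p3=0, p4=1

111001111000000


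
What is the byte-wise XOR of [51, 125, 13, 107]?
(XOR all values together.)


XOR chain: 51 ^ 125 ^ 13 ^ 107 = 40

40


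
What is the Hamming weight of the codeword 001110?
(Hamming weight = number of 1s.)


Counting 1s in 001110

3


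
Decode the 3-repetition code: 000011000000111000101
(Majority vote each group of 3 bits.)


Groups: 000, 011, 000, 000, 111, 000, 101
Majority votes: 0100101

0100101


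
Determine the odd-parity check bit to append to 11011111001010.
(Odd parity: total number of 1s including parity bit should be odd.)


Number of 1s in data: 9
Parity bit: 0

0


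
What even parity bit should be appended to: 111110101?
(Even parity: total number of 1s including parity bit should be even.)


Number of 1s in data: 7
Parity bit: 1

1


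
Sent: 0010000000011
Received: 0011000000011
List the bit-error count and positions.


XOR: 0001000000000

1 error(s) at position(s): 3


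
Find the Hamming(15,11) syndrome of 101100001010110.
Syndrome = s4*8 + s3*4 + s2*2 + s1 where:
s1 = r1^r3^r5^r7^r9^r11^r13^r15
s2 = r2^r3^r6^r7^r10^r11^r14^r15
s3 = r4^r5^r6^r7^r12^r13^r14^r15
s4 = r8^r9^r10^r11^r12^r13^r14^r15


s1=1, s2=1, s3=1, s4=0

Syndrome = 7 (error at position 7)


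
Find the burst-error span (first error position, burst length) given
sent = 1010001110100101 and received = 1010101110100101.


XOR: 0000100000000000

Burst at position 4, length 1


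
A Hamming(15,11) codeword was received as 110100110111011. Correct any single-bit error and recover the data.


Syndrome = 4: error at position 4

Data: 00010111011 (corrected bit 4)


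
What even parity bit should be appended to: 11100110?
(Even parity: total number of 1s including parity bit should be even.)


Number of 1s in data: 5
Parity bit: 1

1


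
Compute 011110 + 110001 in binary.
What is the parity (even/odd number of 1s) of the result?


011110 = 30
110001 = 49
Sum = 79 = 1001111
1s count = 5

odd parity (5 ones in 1001111)


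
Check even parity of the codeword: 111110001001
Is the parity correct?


Number of 1s: 7

No, parity error (7 ones)


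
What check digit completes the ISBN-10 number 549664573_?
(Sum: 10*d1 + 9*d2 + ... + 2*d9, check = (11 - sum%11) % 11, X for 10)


Weighted sum: 303
303 mod 11 = 6

Check digit: 5


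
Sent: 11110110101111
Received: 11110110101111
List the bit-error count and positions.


XOR: 00000000000000

0 errors (received matches sent)


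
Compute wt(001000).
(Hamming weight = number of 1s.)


Counting 1s in 001000

1


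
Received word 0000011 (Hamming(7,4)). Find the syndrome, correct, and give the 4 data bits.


Syndrome = 1: error at position 1

Data: 0011 (corrected bit 1)


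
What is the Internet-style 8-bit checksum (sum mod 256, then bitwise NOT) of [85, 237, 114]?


Sum = 436 mod 256 = 180
Complement = 75

75


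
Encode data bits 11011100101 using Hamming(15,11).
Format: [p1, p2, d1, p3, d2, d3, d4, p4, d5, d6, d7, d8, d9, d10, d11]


Parity bits: p1=0, p2=0, p3=0, p4=0

001010101100101


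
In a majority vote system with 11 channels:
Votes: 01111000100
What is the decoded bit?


Ones: 5 out of 11
Threshold: 6

0 (5/11 voted 1)


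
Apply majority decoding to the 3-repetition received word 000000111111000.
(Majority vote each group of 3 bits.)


Groups: 000, 000, 111, 111, 000
Majority votes: 00110

00110


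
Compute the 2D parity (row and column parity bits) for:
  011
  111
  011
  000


Row parities: 0100
Column parities: 111

Row P: 0100, Col P: 111, Corner: 1


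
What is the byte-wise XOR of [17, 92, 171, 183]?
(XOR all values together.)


XOR chain: 17 ^ 92 ^ 171 ^ 183 = 81

81


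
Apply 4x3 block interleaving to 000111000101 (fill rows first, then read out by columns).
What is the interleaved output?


Matrix:
  000
  111
  000
  101
Read columns: 010101000101

010101000101


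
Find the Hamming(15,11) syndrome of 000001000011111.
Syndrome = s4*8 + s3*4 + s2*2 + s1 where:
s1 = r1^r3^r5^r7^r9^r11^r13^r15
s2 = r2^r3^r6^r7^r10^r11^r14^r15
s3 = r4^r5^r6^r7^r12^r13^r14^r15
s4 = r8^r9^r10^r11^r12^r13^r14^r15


s1=1, s2=0, s3=1, s4=1

Syndrome = 13 (error at position 13)


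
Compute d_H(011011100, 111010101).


XOR: 100001001
Count of 1s: 3

3


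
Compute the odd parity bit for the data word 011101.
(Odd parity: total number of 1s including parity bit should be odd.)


Number of 1s in data: 4
Parity bit: 1

1


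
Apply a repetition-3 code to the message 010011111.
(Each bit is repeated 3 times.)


Each bit -> 3 copies

000111000000111111111111111


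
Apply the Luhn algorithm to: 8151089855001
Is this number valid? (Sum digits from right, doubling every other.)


Luhn sum = 47
47 mod 10 = 7

Invalid (Luhn sum mod 10 = 7)


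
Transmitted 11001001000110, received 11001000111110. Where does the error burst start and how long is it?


XOR: 00000001111000

Burst at position 7, length 4


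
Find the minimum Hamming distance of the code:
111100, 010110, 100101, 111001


Comparing all pairs, minimum distance: 2
Can detect 1 errors, correct 0 errors

2


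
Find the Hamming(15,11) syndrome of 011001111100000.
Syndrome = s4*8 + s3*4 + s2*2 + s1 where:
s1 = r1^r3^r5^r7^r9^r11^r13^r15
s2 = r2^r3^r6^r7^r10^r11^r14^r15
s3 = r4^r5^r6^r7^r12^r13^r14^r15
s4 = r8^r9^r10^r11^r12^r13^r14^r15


s1=1, s2=1, s3=0, s4=1

Syndrome = 11 (error at position 11)


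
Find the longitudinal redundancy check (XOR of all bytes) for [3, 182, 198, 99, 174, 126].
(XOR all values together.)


XOR chain: 3 ^ 182 ^ 198 ^ 99 ^ 174 ^ 126 = 192

192


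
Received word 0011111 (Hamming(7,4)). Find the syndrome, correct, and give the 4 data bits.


Syndrome = 3: error at position 3

Data: 0111 (corrected bit 3)


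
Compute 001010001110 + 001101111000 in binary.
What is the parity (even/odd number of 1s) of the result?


001010001110 = 654
001101111000 = 888
Sum = 1542 = 11000000110
1s count = 4

even parity (4 ones in 11000000110)


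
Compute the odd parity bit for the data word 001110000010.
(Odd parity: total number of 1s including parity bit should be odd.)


Number of 1s in data: 4
Parity bit: 1

1


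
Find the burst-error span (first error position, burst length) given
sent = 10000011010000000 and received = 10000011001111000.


XOR: 00000000011111000

Burst at position 9, length 5


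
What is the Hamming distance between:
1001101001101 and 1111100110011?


XOR: 0110001111110
Count of 1s: 8

8


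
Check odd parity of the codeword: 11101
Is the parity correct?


Number of 1s: 4

No, parity error (4 ones)


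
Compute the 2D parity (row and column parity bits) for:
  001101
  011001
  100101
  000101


Row parities: 1110
Column parities: 110100

Row P: 1110, Col P: 110100, Corner: 1


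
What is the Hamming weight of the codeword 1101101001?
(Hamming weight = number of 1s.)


Counting 1s in 1101101001

6


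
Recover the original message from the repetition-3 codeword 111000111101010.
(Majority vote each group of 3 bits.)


Groups: 111, 000, 111, 101, 010
Majority votes: 10110

10110


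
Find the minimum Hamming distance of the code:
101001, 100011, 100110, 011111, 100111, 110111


Comparing all pairs, minimum distance: 1
Can detect 0 errors, correct 0 errors

1


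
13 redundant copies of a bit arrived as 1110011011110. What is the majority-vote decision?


Ones: 9 out of 13
Threshold: 7

1 (9/13 voted 1)


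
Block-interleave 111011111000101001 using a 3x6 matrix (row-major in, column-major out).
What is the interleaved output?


Matrix:
  111011
  111000
  101001
Read columns: 111110111000100101

111110111000100101


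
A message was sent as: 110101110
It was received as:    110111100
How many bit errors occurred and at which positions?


XOR: 000010010

2 error(s) at position(s): 4, 7


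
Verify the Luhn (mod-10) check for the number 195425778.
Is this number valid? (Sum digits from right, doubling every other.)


Luhn sum = 46
46 mod 10 = 6

Invalid (Luhn sum mod 10 = 6)


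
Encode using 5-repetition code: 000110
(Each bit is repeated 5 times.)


Each bit -> 5 copies

000000000000000111111111100000


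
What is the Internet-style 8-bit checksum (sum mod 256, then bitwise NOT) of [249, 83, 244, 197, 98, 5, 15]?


Sum = 891 mod 256 = 123
Complement = 132

132


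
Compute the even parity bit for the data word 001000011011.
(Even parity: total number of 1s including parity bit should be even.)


Number of 1s in data: 5
Parity bit: 1

1


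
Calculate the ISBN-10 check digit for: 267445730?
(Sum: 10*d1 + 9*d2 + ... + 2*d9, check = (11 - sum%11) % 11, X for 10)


Weighted sum: 244
244 mod 11 = 2

Check digit: 9


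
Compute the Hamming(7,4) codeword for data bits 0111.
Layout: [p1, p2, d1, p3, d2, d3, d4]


Parity bits: p1=0, p2=0, p3=1

0001111


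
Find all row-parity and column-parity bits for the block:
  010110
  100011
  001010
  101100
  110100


Row parities: 11011
Column parities: 100111

Row P: 11011, Col P: 100111, Corner: 0


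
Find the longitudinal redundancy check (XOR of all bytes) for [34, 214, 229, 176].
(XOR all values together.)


XOR chain: 34 ^ 214 ^ 229 ^ 176 = 161

161


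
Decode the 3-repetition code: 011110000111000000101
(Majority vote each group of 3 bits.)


Groups: 011, 110, 000, 111, 000, 000, 101
Majority votes: 1101001

1101001


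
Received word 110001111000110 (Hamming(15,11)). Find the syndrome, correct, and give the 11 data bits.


Syndrome = 0: no error detected

Data: 00111000110 (no errors)


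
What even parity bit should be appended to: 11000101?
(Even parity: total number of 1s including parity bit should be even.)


Number of 1s in data: 4
Parity bit: 0

0


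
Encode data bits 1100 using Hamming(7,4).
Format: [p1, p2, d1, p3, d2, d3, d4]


Parity bits: p1=0, p2=1, p3=1

0111100


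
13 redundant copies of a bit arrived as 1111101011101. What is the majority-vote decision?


Ones: 10 out of 13
Threshold: 7

1 (10/13 voted 1)


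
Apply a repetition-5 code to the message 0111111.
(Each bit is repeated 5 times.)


Each bit -> 5 copies

00000111111111111111111111111111111


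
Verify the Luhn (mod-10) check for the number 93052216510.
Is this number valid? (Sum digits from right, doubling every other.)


Luhn sum = 33
33 mod 10 = 3

Invalid (Luhn sum mod 10 = 3)


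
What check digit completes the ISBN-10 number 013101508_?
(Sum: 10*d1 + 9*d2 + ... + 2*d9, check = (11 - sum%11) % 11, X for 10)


Weighted sum: 81
81 mod 11 = 4

Check digit: 7


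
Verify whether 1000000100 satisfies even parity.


Number of 1s: 2

Yes, parity is correct (2 ones)


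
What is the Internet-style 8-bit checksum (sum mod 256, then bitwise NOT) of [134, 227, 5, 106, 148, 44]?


Sum = 664 mod 256 = 152
Complement = 103

103


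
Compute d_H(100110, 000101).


XOR: 100011
Count of 1s: 3

3


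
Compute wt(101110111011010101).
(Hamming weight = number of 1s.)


Counting 1s in 101110111011010101

12


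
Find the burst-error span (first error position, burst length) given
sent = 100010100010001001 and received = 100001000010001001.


XOR: 000011100000000000

Burst at position 4, length 3


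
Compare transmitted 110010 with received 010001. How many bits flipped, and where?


XOR: 100011

3 error(s) at position(s): 0, 4, 5


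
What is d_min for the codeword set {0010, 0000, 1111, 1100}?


Comparing all pairs, minimum distance: 1
Can detect 0 errors, correct 0 errors

1


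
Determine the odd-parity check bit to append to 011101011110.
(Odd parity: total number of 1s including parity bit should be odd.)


Number of 1s in data: 8
Parity bit: 1

1


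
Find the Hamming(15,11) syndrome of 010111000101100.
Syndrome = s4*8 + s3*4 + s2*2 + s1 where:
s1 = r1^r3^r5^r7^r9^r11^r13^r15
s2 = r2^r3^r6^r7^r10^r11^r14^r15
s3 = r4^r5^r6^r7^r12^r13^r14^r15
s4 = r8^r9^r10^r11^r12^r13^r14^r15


s1=0, s2=1, s3=1, s4=1

Syndrome = 14 (error at position 14)


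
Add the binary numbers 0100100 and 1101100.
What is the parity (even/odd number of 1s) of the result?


0100100 = 36
1101100 = 108
Sum = 144 = 10010000
1s count = 2

even parity (2 ones in 10010000)


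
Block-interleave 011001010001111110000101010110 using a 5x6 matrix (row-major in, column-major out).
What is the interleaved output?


Matrix:
  011001
  010001
  111110
  000101
  010110
Read columns: 001001110110100001110010111010

001001110110100001110010111010


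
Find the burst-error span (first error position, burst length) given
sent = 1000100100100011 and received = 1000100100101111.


XOR: 0000000000001100

Burst at position 12, length 2


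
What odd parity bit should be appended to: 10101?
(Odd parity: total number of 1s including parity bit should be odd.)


Number of 1s in data: 3
Parity bit: 0

0


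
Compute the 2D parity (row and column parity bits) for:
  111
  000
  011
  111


Row parities: 1001
Column parities: 011

Row P: 1001, Col P: 011, Corner: 0


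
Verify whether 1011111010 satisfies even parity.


Number of 1s: 7

No, parity error (7 ones)


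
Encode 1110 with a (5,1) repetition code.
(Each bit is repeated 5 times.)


Each bit -> 5 copies

11111111111111100000


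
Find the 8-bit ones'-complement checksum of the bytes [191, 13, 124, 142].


Sum = 470 mod 256 = 214
Complement = 41

41


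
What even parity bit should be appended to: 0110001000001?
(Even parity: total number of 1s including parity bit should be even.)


Number of 1s in data: 4
Parity bit: 0

0


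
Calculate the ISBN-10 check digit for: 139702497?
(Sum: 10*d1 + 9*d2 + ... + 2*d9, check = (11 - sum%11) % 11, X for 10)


Weighted sum: 225
225 mod 11 = 5

Check digit: 6


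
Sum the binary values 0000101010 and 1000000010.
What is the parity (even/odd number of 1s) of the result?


0000101010 = 42
1000000010 = 514
Sum = 556 = 1000101100
1s count = 4

even parity (4 ones in 1000101100)


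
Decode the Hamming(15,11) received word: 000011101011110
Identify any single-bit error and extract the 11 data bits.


Syndrome = 9: error at position 9

Data: 01110011110 (corrected bit 9)


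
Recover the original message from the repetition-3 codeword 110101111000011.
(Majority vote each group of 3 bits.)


Groups: 110, 101, 111, 000, 011
Majority votes: 11101

11101


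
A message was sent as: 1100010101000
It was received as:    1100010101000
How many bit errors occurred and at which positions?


XOR: 0000000000000

0 errors (received matches sent)


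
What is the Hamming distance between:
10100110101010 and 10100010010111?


XOR: 00000100111101
Count of 1s: 6

6


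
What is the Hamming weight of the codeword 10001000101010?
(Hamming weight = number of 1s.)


Counting 1s in 10001000101010

5


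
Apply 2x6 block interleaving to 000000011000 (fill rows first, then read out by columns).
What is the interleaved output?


Matrix:
  000000
  011000
Read columns: 000101000000

000101000000


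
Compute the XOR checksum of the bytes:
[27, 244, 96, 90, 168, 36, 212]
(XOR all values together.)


XOR chain: 27 ^ 244 ^ 96 ^ 90 ^ 168 ^ 36 ^ 212 = 141

141


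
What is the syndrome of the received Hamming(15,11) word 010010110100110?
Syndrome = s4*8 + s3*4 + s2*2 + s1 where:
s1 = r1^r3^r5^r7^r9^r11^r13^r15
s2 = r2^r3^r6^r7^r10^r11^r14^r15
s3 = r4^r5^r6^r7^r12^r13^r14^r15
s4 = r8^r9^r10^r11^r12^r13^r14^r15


s1=1, s2=0, s3=0, s4=0

Syndrome = 1 (error at position 1)


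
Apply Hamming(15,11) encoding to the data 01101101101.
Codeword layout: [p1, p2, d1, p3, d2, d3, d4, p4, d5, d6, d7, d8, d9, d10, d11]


Parity bits: p1=0, p2=1, p3=1, p4=1

010111011101101


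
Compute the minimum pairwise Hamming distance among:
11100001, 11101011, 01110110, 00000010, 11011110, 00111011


Comparing all pairs, minimum distance: 2
Can detect 1 errors, correct 0 errors

2


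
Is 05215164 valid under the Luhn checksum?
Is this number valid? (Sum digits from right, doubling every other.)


Luhn sum = 19
19 mod 10 = 9

Invalid (Luhn sum mod 10 = 9)


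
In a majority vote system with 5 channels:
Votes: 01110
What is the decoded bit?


Ones: 3 out of 5
Threshold: 3

1 (3/5 voted 1)


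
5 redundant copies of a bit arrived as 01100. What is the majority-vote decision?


Ones: 2 out of 5
Threshold: 3

0 (2/5 voted 1)


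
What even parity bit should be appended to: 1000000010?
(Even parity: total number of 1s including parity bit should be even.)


Number of 1s in data: 2
Parity bit: 0

0


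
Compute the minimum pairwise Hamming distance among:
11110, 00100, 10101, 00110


Comparing all pairs, minimum distance: 1
Can detect 0 errors, correct 0 errors

1


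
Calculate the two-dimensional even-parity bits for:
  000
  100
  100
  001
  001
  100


Row parities: 011111
Column parities: 100

Row P: 011111, Col P: 100, Corner: 1


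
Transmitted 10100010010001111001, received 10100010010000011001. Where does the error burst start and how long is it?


XOR: 00000000000001100000

Burst at position 13, length 2


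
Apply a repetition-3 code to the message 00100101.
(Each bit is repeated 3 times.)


Each bit -> 3 copies

000000111000000111000111


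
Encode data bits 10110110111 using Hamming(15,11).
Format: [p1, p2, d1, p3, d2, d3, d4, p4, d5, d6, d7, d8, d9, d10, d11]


Parity bits: p1=1, p2=1, p3=1, p4=1

111101110110111


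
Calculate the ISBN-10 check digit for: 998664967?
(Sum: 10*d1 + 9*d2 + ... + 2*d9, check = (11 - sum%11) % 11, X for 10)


Weighted sum: 401
401 mod 11 = 5

Check digit: 6


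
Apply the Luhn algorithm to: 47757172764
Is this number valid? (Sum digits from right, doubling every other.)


Luhn sum = 51
51 mod 10 = 1

Invalid (Luhn sum mod 10 = 1)


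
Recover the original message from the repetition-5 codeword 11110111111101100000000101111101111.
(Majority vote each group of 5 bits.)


Groups: 11110, 11111, 11011, 00000, 00010, 11111, 01111
Majority votes: 1110011

1110011


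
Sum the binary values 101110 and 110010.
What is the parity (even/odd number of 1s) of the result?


101110 = 46
110010 = 50
Sum = 96 = 1100000
1s count = 2

even parity (2 ones in 1100000)


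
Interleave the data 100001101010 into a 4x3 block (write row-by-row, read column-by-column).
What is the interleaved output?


Matrix:
  100
  001
  101
  010
Read columns: 101000010110

101000010110
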